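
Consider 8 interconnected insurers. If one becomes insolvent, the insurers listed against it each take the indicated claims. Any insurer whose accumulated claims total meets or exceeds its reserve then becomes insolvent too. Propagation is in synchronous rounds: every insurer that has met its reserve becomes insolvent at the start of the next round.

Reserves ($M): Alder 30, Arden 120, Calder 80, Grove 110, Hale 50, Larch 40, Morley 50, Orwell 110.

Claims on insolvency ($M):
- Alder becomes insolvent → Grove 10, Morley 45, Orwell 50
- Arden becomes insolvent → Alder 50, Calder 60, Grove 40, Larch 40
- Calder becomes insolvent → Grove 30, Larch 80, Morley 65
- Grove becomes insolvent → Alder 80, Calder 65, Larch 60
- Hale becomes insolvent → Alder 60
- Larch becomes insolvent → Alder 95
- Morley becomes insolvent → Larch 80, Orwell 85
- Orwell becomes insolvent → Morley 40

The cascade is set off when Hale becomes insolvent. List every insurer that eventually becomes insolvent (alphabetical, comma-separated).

Alder, Hale

Round 1 — Hale becomes insolvent (initial).
  Alder: +60 → 60 ≥ 30
Round 2 — Alder becomes insolvent.
  Grove: +10 → 10 < 110
  Morley: +45 → 45 < 50
  Orwell: +50 → 50 < 110
No further insolvencies.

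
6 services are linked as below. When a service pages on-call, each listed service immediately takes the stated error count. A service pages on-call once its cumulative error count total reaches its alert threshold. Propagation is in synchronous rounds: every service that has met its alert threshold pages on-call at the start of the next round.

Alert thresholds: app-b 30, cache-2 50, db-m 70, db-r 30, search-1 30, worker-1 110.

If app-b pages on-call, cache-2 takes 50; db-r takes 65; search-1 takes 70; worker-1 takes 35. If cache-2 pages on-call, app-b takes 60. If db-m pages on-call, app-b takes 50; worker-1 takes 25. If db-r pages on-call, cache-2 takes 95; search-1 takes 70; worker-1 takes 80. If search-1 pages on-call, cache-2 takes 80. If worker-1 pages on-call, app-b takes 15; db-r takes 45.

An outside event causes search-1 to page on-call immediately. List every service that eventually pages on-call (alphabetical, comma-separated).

Round 1 — search-1 pages on-call (initial).
  cache-2: +80 → 80 ≥ 50
Round 2 — cache-2 pages on-call.
  app-b: +60 → 60 ≥ 30
Round 3 — app-b pages on-call.
  db-r: +65 → 65 ≥ 30
  worker-1: +35 → 35 < 110
Round 4 — db-r pages on-call.
  worker-1: +80 → 115 ≥ 110
Round 5 — worker-1 pages on-call.
No further pages.

app-b, cache-2, db-r, search-1, worker-1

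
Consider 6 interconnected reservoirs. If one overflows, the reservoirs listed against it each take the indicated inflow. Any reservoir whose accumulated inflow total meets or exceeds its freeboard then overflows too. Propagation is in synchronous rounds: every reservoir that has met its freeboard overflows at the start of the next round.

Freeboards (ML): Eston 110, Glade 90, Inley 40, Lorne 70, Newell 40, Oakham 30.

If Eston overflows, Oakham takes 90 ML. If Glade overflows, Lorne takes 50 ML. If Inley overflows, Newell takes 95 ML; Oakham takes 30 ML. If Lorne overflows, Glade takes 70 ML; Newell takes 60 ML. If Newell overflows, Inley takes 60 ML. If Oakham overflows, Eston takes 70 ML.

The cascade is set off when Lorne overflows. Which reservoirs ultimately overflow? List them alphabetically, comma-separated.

Inley, Lorne, Newell, Oakham

Round 1 — Lorne overflows (initial).
  Glade: +70 → 70 < 90
  Newell: +60 → 60 ≥ 40
Round 2 — Newell overflows.
  Inley: +60 → 60 ≥ 40
Round 3 — Inley overflows.
  Oakham: +30 → 30 ≥ 30
Round 4 — Oakham overflows.
  Eston: +70 → 70 < 110
No further overflows.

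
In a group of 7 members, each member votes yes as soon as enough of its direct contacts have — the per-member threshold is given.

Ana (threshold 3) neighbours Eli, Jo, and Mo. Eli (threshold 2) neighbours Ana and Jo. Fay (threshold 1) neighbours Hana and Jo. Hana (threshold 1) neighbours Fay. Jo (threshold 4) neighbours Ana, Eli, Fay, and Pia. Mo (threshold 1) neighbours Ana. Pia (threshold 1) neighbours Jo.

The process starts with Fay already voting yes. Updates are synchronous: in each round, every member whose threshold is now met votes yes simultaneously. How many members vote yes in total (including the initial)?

Round 1 — Fay votes yes (initial).
Round 2 — checking thresholds:
  Hana: 1 of 1 neighbours ≥ 1, votes yes.
  Jo: 1 of 4 neighbours < 4, holds.
Round 3 — no new yes votes; cascade stops.

2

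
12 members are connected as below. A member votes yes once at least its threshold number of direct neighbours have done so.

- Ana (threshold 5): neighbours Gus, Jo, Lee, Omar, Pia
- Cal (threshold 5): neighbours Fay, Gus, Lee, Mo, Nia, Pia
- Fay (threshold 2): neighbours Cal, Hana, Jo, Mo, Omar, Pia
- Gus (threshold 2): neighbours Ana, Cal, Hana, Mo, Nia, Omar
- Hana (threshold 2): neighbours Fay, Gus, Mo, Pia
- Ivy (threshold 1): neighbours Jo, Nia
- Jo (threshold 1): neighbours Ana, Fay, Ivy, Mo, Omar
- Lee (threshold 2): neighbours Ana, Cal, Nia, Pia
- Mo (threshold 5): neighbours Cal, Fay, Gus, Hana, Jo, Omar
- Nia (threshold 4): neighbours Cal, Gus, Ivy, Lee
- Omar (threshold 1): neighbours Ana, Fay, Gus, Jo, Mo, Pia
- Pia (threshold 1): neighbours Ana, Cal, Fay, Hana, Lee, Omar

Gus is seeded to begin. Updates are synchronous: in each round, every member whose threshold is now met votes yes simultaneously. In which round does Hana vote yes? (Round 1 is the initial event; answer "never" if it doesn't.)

4

Round 1 — Gus votes yes (initial).
Round 2 — checking thresholds:
  Ana: 1 of 5 neighbours < 5, holds.
  Cal: 1 of 6 neighbours < 5, holds.
  Hana: 1 of 4 neighbours < 2, holds.
  Mo: 1 of 6 neighbours < 5, holds.
  Nia: 1 of 4 neighbours < 4, holds.
  Omar: 1 of 6 neighbours ≥ 1, votes yes.
Round 3 — checking thresholds:
  Ana: 2 of 5 neighbours < 5, holds.
  Cal: 1 of 6 neighbours < 5, holds.
  Fay: 1 of 6 neighbours < 2, holds.
  Hana: 1 of 4 neighbours < 2, holds.
  Jo: 1 of 5 neighbours ≥ 1, votes yes.
  Mo: 2 of 6 neighbours < 5, holds.
  Nia: 1 of 4 neighbours < 4, holds.
  Pia: 1 of 6 neighbours ≥ 1, votes yes.
Round 4 — checking thresholds:
  Ana: 4 of 5 neighbours < 5, holds.
  Cal: 2 of 6 neighbours < 5, holds.
  Fay: 3 of 6 neighbours ≥ 2, votes yes.
  Hana: 2 of 4 neighbours ≥ 2, votes yes.
  Ivy: 1 of 2 neighbours ≥ 1, votes yes.
  Lee: 1 of 4 neighbours < 2, holds.
  Mo: 3 of 6 neighbours < 5, holds.
  Nia: 1 of 4 neighbours < 4, holds.
Round 5 — checking thresholds:
  Ana: 4 of 5 neighbours < 5, holds.
  Cal: 3 of 6 neighbours < 5, holds.
  Lee: 1 of 4 neighbours < 2, holds.
  Mo: 5 of 6 neighbours ≥ 5, votes yes.
  Nia: 2 of 4 neighbours < 4, holds.
Round 6 — no new yes votes; cascade stops.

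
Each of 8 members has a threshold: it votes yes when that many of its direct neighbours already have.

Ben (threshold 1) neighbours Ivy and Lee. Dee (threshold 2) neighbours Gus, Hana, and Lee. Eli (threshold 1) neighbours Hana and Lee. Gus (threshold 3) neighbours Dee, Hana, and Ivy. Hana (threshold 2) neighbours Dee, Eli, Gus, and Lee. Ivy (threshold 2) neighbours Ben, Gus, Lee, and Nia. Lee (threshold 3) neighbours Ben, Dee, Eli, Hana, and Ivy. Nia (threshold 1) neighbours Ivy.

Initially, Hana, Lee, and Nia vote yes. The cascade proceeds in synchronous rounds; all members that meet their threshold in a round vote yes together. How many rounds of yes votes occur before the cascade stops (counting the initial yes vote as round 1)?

Round 1 — Hana, Lee, Nia vote yes (initial).
Round 2 — checking thresholds:
  Ben: 1 of 2 neighbours ≥ 1, votes yes.
  Dee: 2 of 3 neighbours ≥ 2, votes yes.
  Eli: 2 of 2 neighbours ≥ 1, votes yes.
  Gus: 1 of 3 neighbours < 3, holds.
  Ivy: 2 of 4 neighbours ≥ 2, votes yes.
Round 3 — checking thresholds:
  Gus: 3 of 3 neighbours ≥ 3, votes yes.
Round 4 — no new yes votes; cascade stops.

3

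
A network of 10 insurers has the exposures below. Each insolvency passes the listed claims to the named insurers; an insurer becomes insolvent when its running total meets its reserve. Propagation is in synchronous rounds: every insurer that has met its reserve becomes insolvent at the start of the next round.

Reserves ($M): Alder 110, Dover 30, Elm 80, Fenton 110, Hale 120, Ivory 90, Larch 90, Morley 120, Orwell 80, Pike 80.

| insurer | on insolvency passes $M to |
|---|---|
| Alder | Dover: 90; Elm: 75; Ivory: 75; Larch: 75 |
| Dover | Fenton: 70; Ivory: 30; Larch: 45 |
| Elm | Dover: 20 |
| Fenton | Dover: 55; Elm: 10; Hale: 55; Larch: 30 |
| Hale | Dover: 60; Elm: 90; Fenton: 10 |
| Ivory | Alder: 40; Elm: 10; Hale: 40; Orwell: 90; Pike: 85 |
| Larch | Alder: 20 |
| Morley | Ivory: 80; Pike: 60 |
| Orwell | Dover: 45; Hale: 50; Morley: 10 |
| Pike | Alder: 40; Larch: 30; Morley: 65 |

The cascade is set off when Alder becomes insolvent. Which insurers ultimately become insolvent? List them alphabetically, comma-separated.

Round 1 — Alder becomes insolvent (initial).
  Dover: +90 → 90 ≥ 30
  Elm: +75 → 75 < 80
  Ivory: +75 → 75 < 90
  Larch: +75 → 75 < 90
Round 2 — Dover becomes insolvent.
  Fenton: +70 → 70 < 110
  Ivory: +30 → 105 ≥ 90
  Larch: +45 → 120 ≥ 90
Round 3 — Ivory, Larch become insolvent.
  Elm: +10 → 85 ≥ 80
  Hale: +40 → 40 < 120
  Orwell: +90 → 90 ≥ 80
  Pike: +85 → 85 ≥ 80
Round 4 — Elm, Orwell, Pike become insolvent.
  Hale: +50 → 90 < 120
  Morley: +10+65 → 75 < 120
No further insolvencies.

Alder, Dover, Elm, Ivory, Larch, Orwell, Pike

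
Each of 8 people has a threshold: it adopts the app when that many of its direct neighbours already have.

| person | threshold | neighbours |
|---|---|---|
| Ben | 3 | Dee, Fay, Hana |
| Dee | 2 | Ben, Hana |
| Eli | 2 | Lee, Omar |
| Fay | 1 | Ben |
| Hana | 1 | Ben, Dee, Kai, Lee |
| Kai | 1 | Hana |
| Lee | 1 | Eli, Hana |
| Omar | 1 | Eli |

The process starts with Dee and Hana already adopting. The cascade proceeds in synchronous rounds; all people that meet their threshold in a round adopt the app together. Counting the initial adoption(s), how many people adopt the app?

4

Round 1 — Dee, Hana adopt the app (initial).
Round 2 — checking thresholds:
  Ben: 2 of 3 neighbours < 3, below threshold.
  Kai: 1 of 1 neighbours ≥ 1, adopts the app.
  Lee: 1 of 2 neighbours ≥ 1, adopts the app.
Round 3 — no new adoptions; cascade stops.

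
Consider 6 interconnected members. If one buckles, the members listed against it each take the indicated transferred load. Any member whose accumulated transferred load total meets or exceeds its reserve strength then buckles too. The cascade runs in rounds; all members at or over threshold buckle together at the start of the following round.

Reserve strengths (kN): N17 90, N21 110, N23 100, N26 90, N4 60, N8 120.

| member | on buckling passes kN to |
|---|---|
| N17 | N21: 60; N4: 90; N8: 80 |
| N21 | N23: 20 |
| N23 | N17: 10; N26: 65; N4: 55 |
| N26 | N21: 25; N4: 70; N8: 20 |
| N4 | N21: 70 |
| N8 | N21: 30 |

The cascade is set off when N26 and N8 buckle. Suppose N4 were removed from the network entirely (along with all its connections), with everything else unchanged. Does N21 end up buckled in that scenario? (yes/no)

With N4 removed:
Round 1 — N26, N8 buckle (initial).
  N21: +25+30 → 55 < 110
No further bucklings.

no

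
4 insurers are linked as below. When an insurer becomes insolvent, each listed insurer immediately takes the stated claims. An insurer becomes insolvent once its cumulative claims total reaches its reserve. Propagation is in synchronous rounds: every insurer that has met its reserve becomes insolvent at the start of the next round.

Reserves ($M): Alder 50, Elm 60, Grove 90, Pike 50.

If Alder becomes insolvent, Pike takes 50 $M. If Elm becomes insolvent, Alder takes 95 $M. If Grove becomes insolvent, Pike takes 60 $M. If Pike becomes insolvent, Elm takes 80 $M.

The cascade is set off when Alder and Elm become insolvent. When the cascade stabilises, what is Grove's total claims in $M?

0

Round 1 — Alder, Elm become insolvent (initial).
  Pike: +50 → 50 ≥ 50
Round 2 — Pike becomes insolvent.
No further insolvencies.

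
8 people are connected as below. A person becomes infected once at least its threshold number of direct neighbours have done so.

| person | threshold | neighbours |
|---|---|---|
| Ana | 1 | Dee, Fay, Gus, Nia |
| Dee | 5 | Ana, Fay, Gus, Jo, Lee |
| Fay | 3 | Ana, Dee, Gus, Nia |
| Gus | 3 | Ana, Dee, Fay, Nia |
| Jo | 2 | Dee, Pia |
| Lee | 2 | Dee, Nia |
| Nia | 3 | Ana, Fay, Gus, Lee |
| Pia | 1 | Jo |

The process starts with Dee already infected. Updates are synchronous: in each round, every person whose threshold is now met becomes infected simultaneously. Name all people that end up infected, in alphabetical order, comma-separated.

Round 1 — Dee becomes infected (initial).
Round 2 — checking thresholds:
  Ana: 1 of 4 neighbours ≥ 1, becomes infected.
  Fay: 1 of 4 neighbours < 3, below threshold.
  Gus: 1 of 4 neighbours < 3, below threshold.
  Jo: 1 of 2 neighbours < 2, below threshold.
  Lee: 1 of 2 neighbours < 2, below threshold.
Round 3 — no new infections; cascade stops.

Ana, Dee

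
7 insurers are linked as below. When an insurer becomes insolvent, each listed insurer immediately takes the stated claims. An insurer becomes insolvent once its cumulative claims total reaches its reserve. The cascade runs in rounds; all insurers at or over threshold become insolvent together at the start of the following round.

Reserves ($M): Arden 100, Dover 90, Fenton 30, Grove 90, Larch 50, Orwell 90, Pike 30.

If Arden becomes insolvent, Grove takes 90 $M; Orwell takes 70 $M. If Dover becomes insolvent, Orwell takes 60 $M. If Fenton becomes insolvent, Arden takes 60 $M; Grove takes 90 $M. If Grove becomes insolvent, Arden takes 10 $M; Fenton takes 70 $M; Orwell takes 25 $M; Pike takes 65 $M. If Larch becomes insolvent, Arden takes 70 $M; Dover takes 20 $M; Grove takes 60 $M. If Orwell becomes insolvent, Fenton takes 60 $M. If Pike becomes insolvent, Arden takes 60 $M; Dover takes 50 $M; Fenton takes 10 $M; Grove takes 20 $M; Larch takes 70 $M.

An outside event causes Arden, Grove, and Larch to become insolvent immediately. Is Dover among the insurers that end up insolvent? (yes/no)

no

Round 1 — Arden, Grove, Larch become insolvent (initial).
  Dover: +20 → 20 < 90
  Fenton: +70 → 70 ≥ 30
  Orwell: +70+25 → 95 ≥ 90
  Pike: +65 → 65 ≥ 30
Round 2 — Fenton, Orwell, Pike become insolvent.
  Dover: +50 → 70 < 90
No further insolvencies.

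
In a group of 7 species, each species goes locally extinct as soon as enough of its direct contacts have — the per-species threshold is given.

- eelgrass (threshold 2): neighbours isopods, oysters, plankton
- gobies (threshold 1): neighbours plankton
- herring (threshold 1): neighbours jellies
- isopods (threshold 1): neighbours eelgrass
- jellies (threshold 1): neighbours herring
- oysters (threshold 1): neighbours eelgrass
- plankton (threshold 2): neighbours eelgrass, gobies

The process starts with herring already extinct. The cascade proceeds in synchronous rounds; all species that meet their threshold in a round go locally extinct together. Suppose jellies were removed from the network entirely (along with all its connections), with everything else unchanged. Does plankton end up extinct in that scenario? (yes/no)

With jellies removed:
Round 1 — herring goes locally extinct (initial).
Round 2 — no new extinctions; cascade stops.

no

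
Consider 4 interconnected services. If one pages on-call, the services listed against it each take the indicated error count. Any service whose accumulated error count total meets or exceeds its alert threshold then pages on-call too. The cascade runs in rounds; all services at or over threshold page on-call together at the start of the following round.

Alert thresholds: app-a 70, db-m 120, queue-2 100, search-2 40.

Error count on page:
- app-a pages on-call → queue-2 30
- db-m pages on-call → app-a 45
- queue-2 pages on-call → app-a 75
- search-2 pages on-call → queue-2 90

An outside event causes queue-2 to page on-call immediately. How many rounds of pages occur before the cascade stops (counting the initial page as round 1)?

Round 1 — queue-2 pages on-call (initial).
  app-a: +75 → 75 ≥ 70
Round 2 — app-a pages on-call.
No further pages.

2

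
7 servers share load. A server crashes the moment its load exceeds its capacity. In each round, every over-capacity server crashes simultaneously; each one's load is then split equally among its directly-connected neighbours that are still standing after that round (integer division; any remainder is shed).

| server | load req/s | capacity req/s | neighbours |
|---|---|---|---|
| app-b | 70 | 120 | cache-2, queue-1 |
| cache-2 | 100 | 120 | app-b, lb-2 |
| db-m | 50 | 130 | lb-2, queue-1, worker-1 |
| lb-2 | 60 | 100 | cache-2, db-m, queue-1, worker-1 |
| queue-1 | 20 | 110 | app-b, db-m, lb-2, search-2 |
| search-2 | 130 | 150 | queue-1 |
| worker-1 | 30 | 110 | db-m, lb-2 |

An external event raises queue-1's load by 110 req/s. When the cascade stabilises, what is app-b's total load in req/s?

102

Round 1 — queue-1 at 130 > 110. queue-1 crashes.
  queue-1 sheds 130 req/s to app-b, db-m, lb-2, search-2: 32 each (2 lost).
    app-b: 70+32 = 102 ≤ 120
    db-m: 50+32 = 82 ≤ 130
    lb-2: 60+32 = 92 ≤ 100
    search-2: 130+32 = 162 > 150
Round 2 — search-2 crashes.
  search-2 sheds 162 req/s: no online neighbours, lost.
No further crashes.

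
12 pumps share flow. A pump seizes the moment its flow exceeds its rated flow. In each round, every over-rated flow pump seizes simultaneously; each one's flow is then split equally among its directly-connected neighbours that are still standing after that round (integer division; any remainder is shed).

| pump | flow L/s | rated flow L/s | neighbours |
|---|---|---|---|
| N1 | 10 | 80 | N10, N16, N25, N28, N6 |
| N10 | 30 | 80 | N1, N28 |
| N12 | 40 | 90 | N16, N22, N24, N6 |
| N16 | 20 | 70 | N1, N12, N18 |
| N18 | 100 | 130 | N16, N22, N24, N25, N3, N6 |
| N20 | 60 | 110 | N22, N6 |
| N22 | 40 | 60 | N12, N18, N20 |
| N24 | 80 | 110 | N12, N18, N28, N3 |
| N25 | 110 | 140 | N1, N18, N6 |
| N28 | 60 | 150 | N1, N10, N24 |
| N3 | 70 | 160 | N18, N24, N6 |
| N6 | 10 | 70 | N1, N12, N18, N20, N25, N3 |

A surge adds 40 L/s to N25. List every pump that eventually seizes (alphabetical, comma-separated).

Round 1 — N25 at 150 > 140. N25 seizes.
  N25 sheds 150 L/s to N1, N18, N6: 50 each.
    N1: 10+50 = 60 ≤ 80
    N18: 100+50 = 150 > 130
    N6: 10+50 = 60 ≤ 70
Round 2 — N18 seizes.
  N18 sheds 150 L/s to N16, N22, N24, N3, N6: 30 each.
    N16: 20+30 = 50 ≤ 70
    N22: 40+30 = 70 > 60
    N24: 80+30 = 110 ≤ 110
    N3: 70+30 = 100 ≤ 160
    N6: 60+30 = 90 > 70
Round 3 — N22, N6 seize.
  N22 sheds 70 L/s to N12, N20: 35 each.
    N12: 40+35 = 75 ≤ 90
    N20: 60+35 = 95 ≤ 110
  N6 sheds 90 L/s to N1, N12, N20, N3: 22 each (2 lost).
    N1: 60+22 = 82 > 80
    N12: 75+22 = 97 > 90
    N20: 95+22 = 117 > 110
    N3: 100+22 = 122 ≤ 160
Round 4 — N1, N12, N20 seize.
  N1 sheds 82 L/s to N10, N16, N28: 27 each (1 lost).
    N10: 30+27 = 57 ≤ 80
    N16: 50+27 = 77 > 70
    N28: 60+27 = 87 ≤ 150
  N12 sheds 97 L/s to N16, N24: 48 each (1 lost).
    N16: 77+48 = 125 > 70
    N24: 110+48 = 158 > 110
  N20 sheds 117 L/s: no online neighbours, lost.
Round 5 — N16, N24 seize.
  N16 sheds 125 L/s: no online neighbours, lost.
  N24 sheds 158 L/s to N28, N3: 79 each.
    N28: 87+79 = 166 > 150
    N3: 122+79 = 201 > 160
Round 6 — N28, N3 seize.
  N28 sheds 166 L/s to N10: 166 each.
    N10: 57+166 = 223 > 80
  N3 sheds 201 L/s: no online neighbours, lost.
Round 7 — N10 seizes.
  N10 sheds 223 L/s: no online neighbours, lost.
No further seizures.

N1, N10, N12, N16, N18, N20, N22, N24, N25, N28, N3, N6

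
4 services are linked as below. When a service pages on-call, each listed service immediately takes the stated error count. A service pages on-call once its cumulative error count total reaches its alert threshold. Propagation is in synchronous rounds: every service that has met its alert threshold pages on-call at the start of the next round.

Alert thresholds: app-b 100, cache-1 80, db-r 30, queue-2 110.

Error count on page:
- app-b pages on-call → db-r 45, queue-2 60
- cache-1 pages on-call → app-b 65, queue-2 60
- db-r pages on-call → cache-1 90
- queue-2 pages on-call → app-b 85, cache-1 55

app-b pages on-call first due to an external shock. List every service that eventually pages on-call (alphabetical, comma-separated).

app-b, cache-1, db-r, queue-2

Round 1 — app-b pages on-call (initial).
  db-r: +45 → 45 ≥ 30
  queue-2: +60 → 60 < 110
Round 2 — db-r pages on-call.
  cache-1: +90 → 90 ≥ 80
Round 3 — cache-1 pages on-call.
  queue-2: +60 → 120 ≥ 110
Round 4 — queue-2 pages on-call.
No further pages.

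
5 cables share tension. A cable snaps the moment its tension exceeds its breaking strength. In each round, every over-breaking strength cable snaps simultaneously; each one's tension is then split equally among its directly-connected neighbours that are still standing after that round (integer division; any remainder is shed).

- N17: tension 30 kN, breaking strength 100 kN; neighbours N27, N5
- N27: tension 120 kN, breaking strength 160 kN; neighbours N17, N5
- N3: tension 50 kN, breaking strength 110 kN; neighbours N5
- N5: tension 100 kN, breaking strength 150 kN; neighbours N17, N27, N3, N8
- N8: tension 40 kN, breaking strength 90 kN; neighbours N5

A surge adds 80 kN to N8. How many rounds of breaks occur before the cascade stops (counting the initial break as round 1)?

Round 1 — N8 at 120 > 90. N8 snaps.
  N8 sheds 120 kN to N5: 120 each.
    N5: 100+120 = 220 > 150
Round 2 — N5 snaps.
  N5 sheds 220 kN to N17, N27, N3: 73 each (1 lost).
    N17: 30+73 = 103 > 100
    N27: 120+73 = 193 > 160
    N3: 50+73 = 123 > 110
Round 3 — N17, N27, N3 snap.
  N17 sheds 103 kN: no online neighbours, lost.
  N27 sheds 193 kN: no online neighbours, lost.
  N3 sheds 123 kN: no online neighbours, lost.
No further breaks.

3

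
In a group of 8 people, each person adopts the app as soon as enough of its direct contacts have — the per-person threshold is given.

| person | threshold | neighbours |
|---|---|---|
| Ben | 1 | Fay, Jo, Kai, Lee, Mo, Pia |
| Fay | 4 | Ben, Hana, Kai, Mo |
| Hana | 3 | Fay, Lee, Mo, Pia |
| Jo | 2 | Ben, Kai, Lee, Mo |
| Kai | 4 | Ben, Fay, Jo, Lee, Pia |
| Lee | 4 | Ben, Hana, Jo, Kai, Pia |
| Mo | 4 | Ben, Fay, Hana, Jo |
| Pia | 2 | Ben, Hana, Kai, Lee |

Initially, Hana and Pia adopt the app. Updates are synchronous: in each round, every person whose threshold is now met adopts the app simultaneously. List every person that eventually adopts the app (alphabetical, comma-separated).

Round 1 — Hana, Pia adopt the app (initial).
Round 2 — checking thresholds:
  Ben: 1 of 6 neighbours ≥ 1, adopts the app.
  Fay: 1 of 4 neighbours < 4, below threshold.
  Kai: 1 of 5 neighbours < 4, below threshold.
  Lee: 2 of 5 neighbours < 4, below threshold.
  Mo: 1 of 4 neighbours < 4, below threshold.
Round 3 — no new adoptions; cascade stops.

Ben, Hana, Pia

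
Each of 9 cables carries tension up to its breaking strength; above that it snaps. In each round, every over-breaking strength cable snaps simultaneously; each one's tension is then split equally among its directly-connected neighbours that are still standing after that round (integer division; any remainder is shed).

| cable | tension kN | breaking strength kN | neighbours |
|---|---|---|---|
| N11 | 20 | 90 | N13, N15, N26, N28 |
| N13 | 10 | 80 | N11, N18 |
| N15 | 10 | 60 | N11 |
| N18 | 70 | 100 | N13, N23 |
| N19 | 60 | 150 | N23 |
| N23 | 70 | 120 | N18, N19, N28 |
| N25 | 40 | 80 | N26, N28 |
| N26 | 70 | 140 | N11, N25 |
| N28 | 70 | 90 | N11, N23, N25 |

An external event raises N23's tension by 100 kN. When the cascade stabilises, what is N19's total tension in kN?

116

Round 1 — N23 at 170 > 120. N23 snaps.
  N23 sheds 170 kN to N18, N19, N28: 56 each (2 lost).
    N18: 70+56 = 126 > 100
    N19: 60+56 = 116 ≤ 150
    N28: 70+56 = 126 > 90
Round 2 — N18, N28 snap.
  N18 sheds 126 kN to N13: 126 each.
    N13: 10+126 = 136 > 80
  N28 sheds 126 kN to N11, N25: 63 each.
    N11: 20+63 = 83 ≤ 90
    N25: 40+63 = 103 > 80
Round 3 — N13, N25 snap.
  N13 sheds 136 kN to N11: 136 each.
    N11: 83+136 = 219 > 90
  N25 sheds 103 kN to N26: 103 each.
    N26: 70+103 = 173 > 140
Round 4 — N11, N26 snap.
  N11 sheds 219 kN to N15: 219 each.
    N15: 10+219 = 229 > 60
  N26 sheds 173 kN: no online neighbours, lost.
Round 5 — N15 snaps.
  N15 sheds 229 kN: no online neighbours, lost.
No further breaks.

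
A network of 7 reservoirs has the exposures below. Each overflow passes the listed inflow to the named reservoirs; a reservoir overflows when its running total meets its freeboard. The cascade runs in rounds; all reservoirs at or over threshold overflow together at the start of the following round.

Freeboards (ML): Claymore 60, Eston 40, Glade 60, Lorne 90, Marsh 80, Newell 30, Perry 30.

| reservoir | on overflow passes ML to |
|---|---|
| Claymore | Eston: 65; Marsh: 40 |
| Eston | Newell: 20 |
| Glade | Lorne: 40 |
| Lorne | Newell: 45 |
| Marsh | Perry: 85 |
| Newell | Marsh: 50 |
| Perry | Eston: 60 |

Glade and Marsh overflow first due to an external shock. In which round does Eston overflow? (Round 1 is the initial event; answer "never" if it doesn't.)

Round 1 — Glade, Marsh overflow (initial).
  Lorne: +40 → 40 < 90
  Perry: +85 → 85 ≥ 30
Round 2 — Perry overflows.
  Eston: +60 → 60 ≥ 40
Round 3 — Eston overflows.
  Newell: +20 → 20 < 30
No further overflows.

3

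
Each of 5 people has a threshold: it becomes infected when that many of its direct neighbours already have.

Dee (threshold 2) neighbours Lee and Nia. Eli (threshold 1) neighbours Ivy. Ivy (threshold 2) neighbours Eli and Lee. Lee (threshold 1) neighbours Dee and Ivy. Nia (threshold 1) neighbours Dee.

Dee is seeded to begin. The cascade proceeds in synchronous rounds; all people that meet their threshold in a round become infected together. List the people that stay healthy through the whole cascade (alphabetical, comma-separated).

Eli, Ivy

Round 1 — Dee becomes infected (initial).
Round 2 — checking thresholds:
  Lee: 1 of 2 neighbours ≥ 1, becomes infected.
  Nia: 1 of 1 neighbours ≥ 1, becomes infected.
Round 3 — no new infections; cascade stops.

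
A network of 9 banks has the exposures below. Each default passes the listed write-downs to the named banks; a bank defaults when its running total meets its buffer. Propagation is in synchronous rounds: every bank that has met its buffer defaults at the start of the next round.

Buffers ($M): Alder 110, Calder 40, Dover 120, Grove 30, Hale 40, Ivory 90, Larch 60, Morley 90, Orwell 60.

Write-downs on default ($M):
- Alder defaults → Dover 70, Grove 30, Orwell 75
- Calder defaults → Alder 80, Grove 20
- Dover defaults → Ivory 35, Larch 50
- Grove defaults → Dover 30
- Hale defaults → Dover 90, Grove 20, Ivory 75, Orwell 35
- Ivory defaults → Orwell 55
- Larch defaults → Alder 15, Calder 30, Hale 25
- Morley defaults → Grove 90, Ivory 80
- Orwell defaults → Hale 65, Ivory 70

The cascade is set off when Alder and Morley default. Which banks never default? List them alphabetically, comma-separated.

Calder, Larch

Round 1 — Alder, Morley default (initial).
  Dover: +70 → 70 < 120
  Grove: +30+90 → 120 ≥ 30
  Ivory: +80 → 80 < 90
  Orwell: +75 → 75 ≥ 60
Round 2 — Grove, Orwell default.
  Dover: +30 → 100 < 120
  Hale: +65 → 65 ≥ 40
  Ivory: +70 → 150 ≥ 90
Round 3 — Hale, Ivory default.
  Dover: +90 → 190 ≥ 120
Round 4 — Dover defaults.
  Larch: +50 → 50 < 60
No further defaults.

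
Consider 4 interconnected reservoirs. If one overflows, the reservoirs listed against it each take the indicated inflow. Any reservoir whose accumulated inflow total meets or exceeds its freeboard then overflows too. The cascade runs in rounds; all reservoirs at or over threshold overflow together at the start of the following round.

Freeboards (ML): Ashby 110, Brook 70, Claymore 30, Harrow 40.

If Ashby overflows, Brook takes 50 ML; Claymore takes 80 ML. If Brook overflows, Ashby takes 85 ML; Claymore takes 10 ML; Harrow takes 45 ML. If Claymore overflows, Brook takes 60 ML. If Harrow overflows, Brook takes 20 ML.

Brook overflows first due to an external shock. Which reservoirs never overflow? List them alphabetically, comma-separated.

Round 1 — Brook overflows (initial).
  Ashby: +85 → 85 < 110
  Claymore: +10 → 10 < 30
  Harrow: +45 → 45 ≥ 40
Round 2 — Harrow overflows.
No further overflows.

Ashby, Claymore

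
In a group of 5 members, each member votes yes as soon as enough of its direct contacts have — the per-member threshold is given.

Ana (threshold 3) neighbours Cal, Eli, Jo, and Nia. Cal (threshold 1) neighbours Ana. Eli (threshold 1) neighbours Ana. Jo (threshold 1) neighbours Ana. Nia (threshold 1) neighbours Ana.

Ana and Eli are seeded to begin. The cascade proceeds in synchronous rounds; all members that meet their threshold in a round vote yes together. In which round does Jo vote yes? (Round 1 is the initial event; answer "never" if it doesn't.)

2

Round 1 — Ana, Eli vote yes (initial).
Round 2 — checking thresholds:
  Cal: 1 of 1 neighbours ≥ 1, votes yes.
  Jo: 1 of 1 neighbours ≥ 1, votes yes.
  Nia: 1 of 1 neighbours ≥ 1, votes yes.
Round 3 — no new yes votes; cascade stops.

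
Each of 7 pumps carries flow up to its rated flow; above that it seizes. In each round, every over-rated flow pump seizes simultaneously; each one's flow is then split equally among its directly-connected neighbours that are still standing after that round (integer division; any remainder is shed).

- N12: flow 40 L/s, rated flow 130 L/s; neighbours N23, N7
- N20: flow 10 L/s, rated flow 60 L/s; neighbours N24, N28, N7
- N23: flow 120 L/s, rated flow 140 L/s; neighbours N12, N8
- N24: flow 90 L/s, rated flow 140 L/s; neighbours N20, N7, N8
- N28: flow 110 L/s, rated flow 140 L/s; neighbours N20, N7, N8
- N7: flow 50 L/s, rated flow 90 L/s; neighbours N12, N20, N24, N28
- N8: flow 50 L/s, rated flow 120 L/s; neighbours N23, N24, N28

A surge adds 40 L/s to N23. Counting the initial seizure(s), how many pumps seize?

Round 1 — N23 at 160 > 140. N23 seizes.
  N23 sheds 160 L/s to N12, N8: 80 each.
    N12: 40+80 = 120 ≤ 130
    N8: 50+80 = 130 > 120
Round 2 — N8 seizes.
  N8 sheds 130 L/s to N24, N28: 65 each.
    N24: 90+65 = 155 > 140
    N28: 110+65 = 175 > 140
Round 3 — N24, N28 seize.
  N24 sheds 155 L/s to N20, N7: 77 each (1 lost).
    N20: 10+77 = 87 > 60
    N7: 50+77 = 127 > 90
  N28 sheds 175 L/s to N20, N7: 87 each (1 lost).
    N20: 87+87 = 174 > 60
    N7: 127+87 = 214 > 90
Round 4 — N20, N7 seize.
  N20 sheds 174 L/s: no online neighbours, lost.
  N7 sheds 214 L/s to N12: 214 each.
    N12: 120+214 = 334 > 130
Round 5 — N12 seizes.
  N12 sheds 334 L/s: no online neighbours, lost.
No further seizures.

7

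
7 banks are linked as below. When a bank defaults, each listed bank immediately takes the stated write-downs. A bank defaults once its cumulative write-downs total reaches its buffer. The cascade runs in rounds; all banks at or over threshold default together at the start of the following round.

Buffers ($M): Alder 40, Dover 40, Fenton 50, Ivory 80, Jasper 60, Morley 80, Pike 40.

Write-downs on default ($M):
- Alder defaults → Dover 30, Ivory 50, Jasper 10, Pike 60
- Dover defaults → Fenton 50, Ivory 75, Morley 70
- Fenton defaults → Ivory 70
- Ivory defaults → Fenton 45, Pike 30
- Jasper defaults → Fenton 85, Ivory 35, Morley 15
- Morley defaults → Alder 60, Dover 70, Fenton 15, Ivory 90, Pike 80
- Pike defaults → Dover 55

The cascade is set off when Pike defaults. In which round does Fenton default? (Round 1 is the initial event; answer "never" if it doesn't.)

Round 1 — Pike defaults (initial).
  Dover: +55 → 55 ≥ 40
Round 2 — Dover defaults.
  Fenton: +50 → 50 ≥ 50
  Ivory: +75 → 75 < 80
  Morley: +70 → 70 < 80
Round 3 — Fenton defaults.
  Ivory: +70 → 145 ≥ 80
Round 4 — Ivory defaults.
No further defaults.

3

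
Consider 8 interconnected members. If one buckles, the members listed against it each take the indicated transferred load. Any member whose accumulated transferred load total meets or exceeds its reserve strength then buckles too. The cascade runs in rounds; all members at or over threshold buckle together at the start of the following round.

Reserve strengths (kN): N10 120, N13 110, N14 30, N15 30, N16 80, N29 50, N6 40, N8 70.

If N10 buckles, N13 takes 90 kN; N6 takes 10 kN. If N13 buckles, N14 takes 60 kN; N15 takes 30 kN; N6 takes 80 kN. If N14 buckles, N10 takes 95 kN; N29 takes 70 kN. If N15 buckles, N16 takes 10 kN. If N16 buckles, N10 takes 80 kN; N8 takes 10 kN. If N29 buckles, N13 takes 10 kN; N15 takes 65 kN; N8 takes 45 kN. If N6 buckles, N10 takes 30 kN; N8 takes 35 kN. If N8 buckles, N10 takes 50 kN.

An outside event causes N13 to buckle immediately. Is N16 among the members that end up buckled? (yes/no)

Round 1 — N13 buckles (initial).
  N14: +60 → 60 ≥ 30
  N15: +30 → 30 ≥ 30
  N6: +80 → 80 ≥ 40
Round 2 — N14, N15, N6 buckle.
  N10: +95+30 → 125 ≥ 120
  N16: +10 → 10 < 80
  N29: +70 → 70 ≥ 50
  N8: +35 → 35 < 70
Round 3 — N10, N29 buckle.
  N8: +45 → 80 ≥ 70
Round 4 — N8 buckles.
No further bucklings.

no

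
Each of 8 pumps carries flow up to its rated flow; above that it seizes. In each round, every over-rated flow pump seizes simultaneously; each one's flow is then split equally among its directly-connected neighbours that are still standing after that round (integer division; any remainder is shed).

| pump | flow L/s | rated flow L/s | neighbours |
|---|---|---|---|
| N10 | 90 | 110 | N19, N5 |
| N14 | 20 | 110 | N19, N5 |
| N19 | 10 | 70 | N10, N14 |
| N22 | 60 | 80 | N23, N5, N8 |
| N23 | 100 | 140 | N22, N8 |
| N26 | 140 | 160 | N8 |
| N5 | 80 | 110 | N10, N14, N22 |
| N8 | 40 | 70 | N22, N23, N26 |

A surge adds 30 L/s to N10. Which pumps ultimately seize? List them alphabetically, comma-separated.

N10, N22, N23, N26, N5, N8

Round 1 — N10 at 120 > 110. N10 seizes.
  N10 sheds 120 L/s to N19, N5: 60 each.
    N19: 10+60 = 70 ≤ 70
    N5: 80+60 = 140 > 110
Round 2 — N5 seizes.
  N5 sheds 140 L/s to N14, N22: 70 each.
    N14: 20+70 = 90 ≤ 110
    N22: 60+70 = 130 > 80
Round 3 — N22 seizes.
  N22 sheds 130 L/s to N23, N8: 65 each.
    N23: 100+65 = 165 > 140
    N8: 40+65 = 105 > 70
Round 4 — N23, N8 seize.
  N23 sheds 165 L/s: no online neighbours, lost.
  N8 sheds 105 L/s to N26: 105 each.
    N26: 140+105 = 245 > 160
Round 5 — N26 seizes.
  N26 sheds 245 L/s: no online neighbours, lost.
No further seizures.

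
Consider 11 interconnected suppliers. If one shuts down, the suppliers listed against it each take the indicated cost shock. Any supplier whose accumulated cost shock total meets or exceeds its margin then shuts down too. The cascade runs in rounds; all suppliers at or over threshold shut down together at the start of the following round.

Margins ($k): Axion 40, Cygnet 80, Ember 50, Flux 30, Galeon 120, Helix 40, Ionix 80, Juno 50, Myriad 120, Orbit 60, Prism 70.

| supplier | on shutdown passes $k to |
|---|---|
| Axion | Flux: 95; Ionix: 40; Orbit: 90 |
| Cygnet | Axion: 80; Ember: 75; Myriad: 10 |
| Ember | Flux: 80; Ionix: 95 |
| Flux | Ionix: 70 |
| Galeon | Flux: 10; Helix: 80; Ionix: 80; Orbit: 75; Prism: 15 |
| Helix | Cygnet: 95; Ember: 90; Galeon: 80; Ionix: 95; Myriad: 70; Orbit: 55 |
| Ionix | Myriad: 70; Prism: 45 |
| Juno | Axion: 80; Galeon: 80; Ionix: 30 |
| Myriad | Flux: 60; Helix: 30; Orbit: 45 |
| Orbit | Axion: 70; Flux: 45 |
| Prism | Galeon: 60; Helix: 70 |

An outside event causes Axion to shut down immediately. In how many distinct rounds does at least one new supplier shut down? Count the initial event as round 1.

3

Round 1 — Axion shuts down (initial).
  Flux: +95 → 95 ≥ 30
  Ionix: +40 → 40 < 80
  Orbit: +90 → 90 ≥ 60
Round 2 — Flux, Orbit shut down.
  Ionix: +70 → 110 ≥ 80
Round 3 — Ionix shuts down.
  Myriad: +70 → 70 < 120
  Prism: +45 → 45 < 70
No further shutdowns.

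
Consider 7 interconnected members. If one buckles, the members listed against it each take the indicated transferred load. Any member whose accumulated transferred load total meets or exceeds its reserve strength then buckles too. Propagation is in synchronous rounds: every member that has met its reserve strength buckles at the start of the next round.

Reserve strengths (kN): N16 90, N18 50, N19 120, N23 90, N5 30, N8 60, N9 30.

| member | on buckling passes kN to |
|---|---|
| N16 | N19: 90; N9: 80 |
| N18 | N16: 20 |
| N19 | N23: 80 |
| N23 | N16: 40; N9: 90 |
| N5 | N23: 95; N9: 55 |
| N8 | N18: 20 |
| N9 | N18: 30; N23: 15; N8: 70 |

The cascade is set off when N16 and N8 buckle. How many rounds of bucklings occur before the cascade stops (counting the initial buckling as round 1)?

Round 1 — N16, N8 buckle (initial).
  N18: +20 → 20 < 50
  N19: +90 → 90 < 120
  N9: +80 → 80 ≥ 30
Round 2 — N9 buckles.
  N18: +30 → 50 ≥ 50
  N23: +15 → 15 < 90
Round 3 — N18 buckles.
No further bucklings.

3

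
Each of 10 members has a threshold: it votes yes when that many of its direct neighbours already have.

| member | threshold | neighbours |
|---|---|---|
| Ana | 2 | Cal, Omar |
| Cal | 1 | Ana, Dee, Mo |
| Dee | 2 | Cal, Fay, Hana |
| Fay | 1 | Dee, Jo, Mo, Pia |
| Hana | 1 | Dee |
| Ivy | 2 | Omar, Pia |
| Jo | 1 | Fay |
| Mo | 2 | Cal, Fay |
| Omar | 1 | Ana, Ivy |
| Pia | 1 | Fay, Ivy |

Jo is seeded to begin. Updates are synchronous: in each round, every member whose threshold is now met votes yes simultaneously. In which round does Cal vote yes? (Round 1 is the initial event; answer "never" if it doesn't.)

Round 1 — Jo votes yes (initial).
Round 2 — checking thresholds:
  Fay: 1 of 4 neighbours ≥ 1, votes yes.
Round 3 — checking thresholds:
  Dee: 1 of 3 neighbours < 2, not yet.
  Mo: 1 of 2 neighbours < 2, not yet.
  Pia: 1 of 2 neighbours ≥ 1, votes yes.
Round 4 — no new yes votes; cascade stops.

never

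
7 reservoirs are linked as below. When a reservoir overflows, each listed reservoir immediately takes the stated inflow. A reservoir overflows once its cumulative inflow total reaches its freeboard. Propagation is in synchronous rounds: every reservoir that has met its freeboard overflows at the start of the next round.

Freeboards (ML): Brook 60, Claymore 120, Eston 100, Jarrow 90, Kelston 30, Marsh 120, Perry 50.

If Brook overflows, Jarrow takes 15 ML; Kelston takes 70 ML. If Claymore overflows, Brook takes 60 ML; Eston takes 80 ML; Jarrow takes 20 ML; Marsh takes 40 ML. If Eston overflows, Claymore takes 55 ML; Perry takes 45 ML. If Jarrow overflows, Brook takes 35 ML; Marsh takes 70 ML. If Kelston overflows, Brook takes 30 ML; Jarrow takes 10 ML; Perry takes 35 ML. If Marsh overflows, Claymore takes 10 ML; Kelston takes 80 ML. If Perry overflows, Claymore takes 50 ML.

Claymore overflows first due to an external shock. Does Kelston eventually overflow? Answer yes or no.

yes

Round 1 — Claymore overflows (initial).
  Brook: +60 → 60 ≥ 60
  Eston: +80 → 80 < 100
  Jarrow: +20 → 20 < 90
  Marsh: +40 → 40 < 120
Round 2 — Brook overflows.
  Jarrow: +15 → 35 < 90
  Kelston: +70 → 70 ≥ 30
Round 3 — Kelston overflows.
  Jarrow: +10 → 45 < 90
  Perry: +35 → 35 < 50
No further overflows.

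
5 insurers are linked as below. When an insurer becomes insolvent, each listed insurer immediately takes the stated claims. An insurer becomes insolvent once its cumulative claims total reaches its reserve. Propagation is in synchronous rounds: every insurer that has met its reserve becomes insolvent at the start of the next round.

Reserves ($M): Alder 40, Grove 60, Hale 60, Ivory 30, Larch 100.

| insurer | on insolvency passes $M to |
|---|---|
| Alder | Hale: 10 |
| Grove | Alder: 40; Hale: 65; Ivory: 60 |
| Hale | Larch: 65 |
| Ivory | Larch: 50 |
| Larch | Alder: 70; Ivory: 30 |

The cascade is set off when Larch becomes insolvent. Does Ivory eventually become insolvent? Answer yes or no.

Round 1 — Larch becomes insolvent (initial).
  Alder: +70 → 70 ≥ 40
  Ivory: +30 → 30 ≥ 30
Round 2 — Alder, Ivory become insolvent.
  Hale: +10 → 10 < 60
No further insolvencies.

yes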